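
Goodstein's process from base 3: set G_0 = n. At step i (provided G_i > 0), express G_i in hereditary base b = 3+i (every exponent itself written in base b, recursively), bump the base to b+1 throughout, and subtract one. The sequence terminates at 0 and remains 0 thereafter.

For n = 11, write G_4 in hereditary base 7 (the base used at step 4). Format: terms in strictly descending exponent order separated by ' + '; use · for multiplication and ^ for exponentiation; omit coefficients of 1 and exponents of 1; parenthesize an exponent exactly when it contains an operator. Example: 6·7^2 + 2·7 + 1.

11 —HB3→ 3^2 + 2 —bump→ 4^2 + 2 = 18 —(−1)→ 17
17 —HB4→ 4^2 + 1 —bump→ 5^2 + 1 = 26 —(−1)→ 25
25 —HB5→ 5^2 —bump→ 6^2 = 36 —(−1)→ 35
35 —HB6→ 5·6 + 5 —bump→ 5·7 + 5 = 40 —(−1)→ 39

5·7 + 4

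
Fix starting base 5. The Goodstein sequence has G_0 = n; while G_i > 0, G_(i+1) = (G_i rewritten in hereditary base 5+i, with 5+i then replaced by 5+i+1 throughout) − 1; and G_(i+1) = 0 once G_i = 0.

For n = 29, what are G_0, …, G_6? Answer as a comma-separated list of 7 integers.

29, 39, 51, 65, 81, 99, 107

29 —HB5→ 5^2 + 4 —bump→ 6^2 + 4 = 40 —(−1)→ 39
39 —HB6→ 6^2 + 3 —bump→ 7^2 + 3 = 52 —(−1)→ 51
51 —HB7→ 7^2 + 2 —bump→ 8^2 + 2 = 66 —(−1)→ 65
65 —HB8→ 8^2 + 1 —bump→ 9^2 + 1 = 82 —(−1)→ 81
81 —HB9→ 9^2 —bump→ 10^2 = 100 —(−1)→ 99
99 —HB10→ 9·10 + 9 —bump→ 9·11 + 9 = 108 —(−1)→ 107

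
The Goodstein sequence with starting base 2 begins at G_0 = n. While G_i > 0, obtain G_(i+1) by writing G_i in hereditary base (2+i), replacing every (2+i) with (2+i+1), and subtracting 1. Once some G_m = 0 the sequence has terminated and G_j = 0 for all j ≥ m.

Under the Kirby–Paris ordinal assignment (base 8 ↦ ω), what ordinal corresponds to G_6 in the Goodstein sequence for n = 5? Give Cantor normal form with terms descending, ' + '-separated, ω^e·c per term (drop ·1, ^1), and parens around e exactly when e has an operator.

ω^3·3 + ω^2·3 + ω·2 + 7

base 2: 5 = 2^2 + 1; at 3: 3^3 + 1 = 28; next = 27
base 3: 27 = 3^3; at 4: 4^4 = 256; next = 255
base 4: 255 = 3·4^3 + 3·4^2 + 3·4 + 3; at 5: 3·5^3 + 3·5^2 + 3·5 + 3 = 468; next = 467
base 5: 467 = 3·5^3 + 3·5^2 + 3·5 + 2; at 6: 3·6^3 + 3·6^2 + 3·6 + 2 = 776; next = 775
base 6: 775 = 3·6^3 + 3·6^2 + 3·6 + 1; at 7: 3·7^3 + 3·7^2 + 3·7 + 1 = 1198; next = 1197
base 7: 1197 = 3·7^3 + 3·7^2 + 3·7; at 8: 3·8^3 + 3·8^2 + 3·8 = 1752; next = 1751
base 8: 1751 = 3·8^3 + 3·8^2 + 2·8 + 7; at 9: 3·9^3 + 3·9^2 + 2·9 + 7 = 2455; next = 2454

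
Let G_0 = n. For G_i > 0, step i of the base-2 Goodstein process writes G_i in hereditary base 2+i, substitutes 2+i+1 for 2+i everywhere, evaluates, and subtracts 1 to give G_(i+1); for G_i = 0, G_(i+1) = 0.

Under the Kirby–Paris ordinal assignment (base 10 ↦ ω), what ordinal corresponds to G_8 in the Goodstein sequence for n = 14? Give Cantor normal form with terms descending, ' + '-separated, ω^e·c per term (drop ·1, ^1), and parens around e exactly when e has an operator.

(0) 14|_2 = 2^(2 + 1) + 2^2 + 2 ↦ 3^(3 + 1) + 3^3 + 3|_3 = 111 ⇒ 110
(1) 110|_3 = 3^(3 + 1) + 3^3 + 2 ↦ 4^(4 + 1) + 4^4 + 2|_4 = 1282 ⇒ 1281
(2) 1281|_4 = 4^(4 + 1) + 4^4 + 1 ↦ 5^(5 + 1) + 5^5 + 1|_5 = 18751 ⇒ 18750
(3) 18750|_5 = 5^(5 + 1) + 5^5 ↦ 6^(6 + 1) + 6^6|_6 = 326592 ⇒ 326591
(4) 326591|_6 = 6^(6 + 1) + 5·6^5 + 5·6^4 + 5·6^3 + 5·6^2 + 5·6 + 5 ↦ 7^(7 + 1) + 5·7^5 + 5·7^4 + 5·7^3 + 5·7^2 + 5·7 + 5|_7 = 5862841 ⇒ 5862840
(5) 5862840|_7 = 7^(7 + 1) + 5·7^5 + 5·7^4 + 5·7^3 + 5·7^2 + 5·7 + 4 ↦ 8^(8 + 1) + 5·8^5 + 5·8^4 + 5·8^3 + 5·8^2 + 5·8 + 4|_8 = 134404972 ⇒ 134404971
(6) 134404971|_8 = 8^(8 + 1) + 5·8^5 + 5·8^4 + 5·8^3 + 5·8^2 + 5·8 + 3 ↦ 9^(9 + 1) + 5·9^5 + 5·9^4 + 5·9^3 + 5·9^2 + 5·9 + 3|_9 = 3487116549 ⇒ 3487116548
(7) 3487116548|_9 = 9^(9 + 1) + 5·9^5 + 5·9^4 + 5·9^3 + 5·9^2 + 5·9 + 2 ↦ 10^(10 + 1) + 5·10^5 + 5·10^4 + 5·10^3 + 5·10^2 + 5·10 + 2|_10 = 100000555552 ⇒ 100000555551

ω^(ω + 1) + ω^5·5 + ω^4·5 + ω^3·5 + ω^2·5 + ω·5 + 1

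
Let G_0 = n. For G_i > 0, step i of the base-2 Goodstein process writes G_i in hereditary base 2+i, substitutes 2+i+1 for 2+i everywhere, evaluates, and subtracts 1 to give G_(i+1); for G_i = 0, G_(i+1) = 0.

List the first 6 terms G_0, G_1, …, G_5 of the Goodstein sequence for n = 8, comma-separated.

8, 80, 553, 6310, 93395, 1647195

(0) 8|_2 = 2^(2 + 1) ↦ 3^(3 + 1)|_3 = 81 ⇒ 80
(1) 80|_3 = 2·3^3 + 2·3^2 + 2·3 + 2 ↦ 2·4^4 + 2·4^2 + 2·4 + 2|_4 = 554 ⇒ 553
(2) 553|_4 = 2·4^4 + 2·4^2 + 2·4 + 1 ↦ 2·5^5 + 2·5^2 + 2·5 + 1|_5 = 6311 ⇒ 6310
(3) 6310|_5 = 2·5^5 + 2·5^2 + 2·5 ↦ 2·6^6 + 2·6^2 + 2·6|_6 = 93396 ⇒ 93395
(4) 93395|_6 = 2·6^6 + 2·6^2 + 6 + 5 ↦ 2·7^7 + 2·7^2 + 7 + 5|_7 = 1647196 ⇒ 1647195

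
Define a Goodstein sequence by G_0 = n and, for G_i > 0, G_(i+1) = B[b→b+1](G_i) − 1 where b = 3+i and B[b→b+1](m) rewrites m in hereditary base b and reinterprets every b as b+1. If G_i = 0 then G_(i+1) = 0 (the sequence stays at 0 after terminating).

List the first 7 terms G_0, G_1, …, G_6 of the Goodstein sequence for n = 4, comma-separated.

[0] 4 ≡ 3 + 1 (base 3). Lift 4: 5. −1: 4.
[1] 4 ≡ 4 (base 4). Lift 5: 5. −1: 4.
[2] 4 ≡ 4 (base 5). Lift 6: 4. −1: 3.
[3] 3 ≡ 3 (base 6). Lift 7: 3. −1: 2.
[4] 2 ≡ 2 (base 7). Lift 8: 2. −1: 1.
[5] 1 ≡ 1 (base 8). Lift 9: 1. −1: 0.

4, 4, 4, 3, 2, 1, 0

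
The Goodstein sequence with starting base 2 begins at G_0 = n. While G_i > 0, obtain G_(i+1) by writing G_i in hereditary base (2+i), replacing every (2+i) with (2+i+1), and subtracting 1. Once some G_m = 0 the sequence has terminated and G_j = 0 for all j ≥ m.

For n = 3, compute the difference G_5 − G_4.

-1

G_0 = 3. HB_2(3) = 2 + 1. Bump = 4. G_1 = 3.
G_1 = 3. HB_3(3) = 3. Bump = 4. G_2 = 3.
G_2 = 3. HB_4(3) = 3. Bump = 3. G_3 = 2.
G_3 = 2. HB_5(2) = 2. Bump = 2. G_4 = 1.
G_4 = 1. HB_6(1) = 1. Bump = 1. G_5 = 0.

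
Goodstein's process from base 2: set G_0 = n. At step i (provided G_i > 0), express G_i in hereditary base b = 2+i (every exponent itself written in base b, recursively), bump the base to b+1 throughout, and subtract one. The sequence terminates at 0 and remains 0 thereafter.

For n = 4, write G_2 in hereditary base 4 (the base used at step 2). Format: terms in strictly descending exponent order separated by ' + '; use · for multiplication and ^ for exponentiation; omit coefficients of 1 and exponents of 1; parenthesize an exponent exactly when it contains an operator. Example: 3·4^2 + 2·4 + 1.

2·4^2 + 2·4 + 1

[0] 4 ≡ 2^2 (base 2). Lift 3: 27. −1: 26.
[1] 26 ≡ 2·3^2 + 2·3 + 2 (base 3). Lift 4: 42. −1: 41.
[2] 41 ≡ 2·4^2 + 2·4 + 1 (base 4). Lift 5: 61. −1: 60.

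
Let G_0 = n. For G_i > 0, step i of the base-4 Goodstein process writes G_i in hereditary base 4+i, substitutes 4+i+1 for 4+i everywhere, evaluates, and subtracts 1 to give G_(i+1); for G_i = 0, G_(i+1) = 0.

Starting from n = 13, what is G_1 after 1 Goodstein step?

15

(0) 13|_4 = 3·4 + 1 ↦ 3·5 + 1|_5 = 16 ⇒ 15
(1) 15|_5 = 3·5 ↦ 3·6|_6 = 18 ⇒ 17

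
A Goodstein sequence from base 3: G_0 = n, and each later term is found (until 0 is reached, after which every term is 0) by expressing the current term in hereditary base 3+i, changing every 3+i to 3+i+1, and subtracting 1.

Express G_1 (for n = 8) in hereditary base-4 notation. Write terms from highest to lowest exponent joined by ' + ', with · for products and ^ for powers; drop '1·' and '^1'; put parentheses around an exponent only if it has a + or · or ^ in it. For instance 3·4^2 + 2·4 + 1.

2·4 + 1

G_0=8  [base 3] 2·3 + 2  →[3↦4]→  2·4 + 2 = 10  −1 ⇒ G_1=9
G_1=9  [base 4] 2·4 + 1  →[4↦5]→  2·5 + 1 = 11  −1 ⇒ G_2=10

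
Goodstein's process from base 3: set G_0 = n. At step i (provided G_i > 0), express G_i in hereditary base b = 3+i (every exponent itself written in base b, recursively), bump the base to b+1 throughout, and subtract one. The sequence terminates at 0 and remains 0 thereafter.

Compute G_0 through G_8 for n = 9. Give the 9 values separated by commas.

step 0: 9 = 3^2; sub 4 for 3: 4^2; = 16; G_1 = 16−1 = 15
step 1: 15 = 3·4 + 3; sub 5 for 4: 3·5 + 3; = 18; G_2 = 18−1 = 17
step 2: 17 = 3·5 + 2; sub 6 for 5: 3·6 + 2; = 20; G_3 = 20−1 = 19
step 3: 19 = 3·6 + 1; sub 7 for 6: 3·7 + 1; = 22; G_4 = 22−1 = 21
step 4: 21 = 3·7; sub 8 for 7: 3·8; = 24; G_5 = 24−1 = 23
step 5: 23 = 2·8 + 7; sub 9 for 8: 2·9 + 7; = 25; G_6 = 25−1 = 24
step 6: 24 = 2·9 + 6; sub 10 for 9: 2·10 + 6; = 26; G_7 = 26−1 = 25
step 7: 25 = 2·10 + 5; sub 11 for 10: 2·11 + 5; = 27; G_8 = 27−1 = 26

9, 15, 17, 19, 21, 23, 24, 25, 26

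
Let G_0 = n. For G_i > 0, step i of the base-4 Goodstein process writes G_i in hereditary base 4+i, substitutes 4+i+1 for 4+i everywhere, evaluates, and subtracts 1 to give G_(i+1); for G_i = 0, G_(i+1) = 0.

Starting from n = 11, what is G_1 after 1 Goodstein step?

base 4: 11 = 2·4 + 3; at 5: 2·5 + 3 = 13; next = 12
base 5: 12 = 2·5 + 2; at 6: 2·6 + 2 = 14; next = 13

12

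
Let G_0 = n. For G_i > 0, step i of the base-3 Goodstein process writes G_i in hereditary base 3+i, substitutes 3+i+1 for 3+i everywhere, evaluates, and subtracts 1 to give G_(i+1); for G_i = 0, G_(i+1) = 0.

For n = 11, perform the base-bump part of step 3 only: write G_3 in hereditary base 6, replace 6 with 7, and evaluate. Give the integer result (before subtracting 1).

40

G_0 = 11. HB_3(11) = 3^2 + 2. Bump = 18. G_1 = 17.
G_1 = 17. HB_4(17) = 4^2 + 1. Bump = 26. G_2 = 25.
G_2 = 25. HB_5(25) = 5^2. Bump = 36. G_3 = 35.
G_3 = 35. HB_6(35) = 5·6 + 5. Bump = 40. G_4 = 39.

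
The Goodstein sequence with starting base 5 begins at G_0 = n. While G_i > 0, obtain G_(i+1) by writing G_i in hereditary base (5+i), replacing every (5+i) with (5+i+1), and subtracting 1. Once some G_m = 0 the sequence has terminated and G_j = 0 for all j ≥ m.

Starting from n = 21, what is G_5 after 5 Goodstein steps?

G_0=21  [base 5] 4·5 + 1  →[5↦6]→  4·6 + 1 = 25  −1 ⇒ G_1=24
G_1=24  [base 6] 4·6  →[6↦7]→  4·7 = 28  −1 ⇒ G_2=27
G_2=27  [base 7] 3·7 + 6  →[7↦8]→  3·8 + 6 = 30  −1 ⇒ G_3=29
G_3=29  [base 8] 3·8 + 5  →[8↦9]→  3·9 + 5 = 32  −1 ⇒ G_4=31
G_4=31  [base 9] 3·9 + 4  →[9↦10]→  3·10 + 4 = 34  −1 ⇒ G_5=33
G_5=33  [base 10] 3·10 + 3  →[10↦11]→  3·11 + 3 = 36  −1 ⇒ G_6=35

33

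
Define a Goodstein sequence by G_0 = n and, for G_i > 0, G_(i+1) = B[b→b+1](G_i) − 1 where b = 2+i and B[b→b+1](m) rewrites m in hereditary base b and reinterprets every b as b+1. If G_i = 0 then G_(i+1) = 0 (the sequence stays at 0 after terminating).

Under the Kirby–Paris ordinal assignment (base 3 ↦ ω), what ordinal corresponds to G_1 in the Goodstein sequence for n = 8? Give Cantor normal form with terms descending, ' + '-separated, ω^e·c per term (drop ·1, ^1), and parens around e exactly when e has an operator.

ω^ω·2 + ω^2·2 + ω·2 + 2

base 2: 8 = 2^(2 + 1); at 3: 3^(3 + 1) = 81; next = 80
base 3: 80 = 2·3^3 + 2·3^2 + 2·3 + 2; at 4: 2·4^4 + 2·4^2 + 2·4 + 2 = 554; next = 553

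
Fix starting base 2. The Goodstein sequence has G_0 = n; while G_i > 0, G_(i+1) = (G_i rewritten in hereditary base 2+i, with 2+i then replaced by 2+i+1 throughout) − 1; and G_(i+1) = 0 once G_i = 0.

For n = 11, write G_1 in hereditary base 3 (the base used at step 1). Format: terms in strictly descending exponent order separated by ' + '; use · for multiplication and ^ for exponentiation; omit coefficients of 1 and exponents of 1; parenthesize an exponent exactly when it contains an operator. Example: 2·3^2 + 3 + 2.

G_0 = 11. HB_2(11) = 2^(2 + 1) + 2 + 1. Bump = 85. G_1 = 84.
G_1 = 84. HB_3(84) = 3^(3 + 1) + 3. Bump = 1028. G_2 = 1027.

3^(3 + 1) + 3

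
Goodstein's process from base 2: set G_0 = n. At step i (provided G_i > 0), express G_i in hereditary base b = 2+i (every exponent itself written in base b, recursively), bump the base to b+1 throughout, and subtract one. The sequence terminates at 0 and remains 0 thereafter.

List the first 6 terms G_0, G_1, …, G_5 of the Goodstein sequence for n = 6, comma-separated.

[0] 6 ≡ 2^2 + 2 (base 2). Lift 3: 30. −1: 29.
[1] 29 ≡ 3^3 + 2 (base 3). Lift 4: 258. −1: 257.
[2] 257 ≡ 4^4 + 1 (base 4). Lift 5: 3126. −1: 3125.
[3] 3125 ≡ 5^5 (base 5). Lift 6: 46656. −1: 46655.
[4] 46655 ≡ 5·6^5 + 5·6^4 + 5·6^3 + 5·6^2 + 5·6 + 5 (base 6). Lift 7: 98040. −1: 98039.

6, 29, 257, 3125, 46655, 98039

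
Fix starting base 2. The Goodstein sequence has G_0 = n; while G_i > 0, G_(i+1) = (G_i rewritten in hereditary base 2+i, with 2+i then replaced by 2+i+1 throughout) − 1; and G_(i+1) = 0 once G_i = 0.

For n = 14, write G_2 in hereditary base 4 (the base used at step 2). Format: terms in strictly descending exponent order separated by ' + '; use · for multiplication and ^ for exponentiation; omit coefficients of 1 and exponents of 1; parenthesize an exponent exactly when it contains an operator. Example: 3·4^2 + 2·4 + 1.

step 0: 14 = 2^(2 + 1) + 2^2 + 2; sub 3 for 2: 3^(3 + 1) + 3^3 + 3; = 111; G_1 = 111−1 = 110
step 1: 110 = 3^(3 + 1) + 3^3 + 2; sub 4 for 3: 4^(4 + 1) + 4^4 + 2; = 1282; G_2 = 1282−1 = 1281
step 2: 1281 = 4^(4 + 1) + 4^4 + 1; sub 5 for 4: 5^(5 + 1) + 5^5 + 1; = 18751; G_3 = 18751−1 = 18750

4^(4 + 1) + 4^4 + 1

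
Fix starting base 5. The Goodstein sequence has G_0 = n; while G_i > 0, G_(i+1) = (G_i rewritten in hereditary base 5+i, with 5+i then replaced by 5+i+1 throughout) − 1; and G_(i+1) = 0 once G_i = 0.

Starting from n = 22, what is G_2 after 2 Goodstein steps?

22 —HB5→ 4·5 + 2 —bump→ 4·6 + 2 = 26 —(−1)→ 25
25 —HB6→ 4·6 + 1 —bump→ 4·7 + 1 = 29 —(−1)→ 28
28 —HB7→ 4·7 —bump→ 4·8 = 32 —(−1)→ 31

28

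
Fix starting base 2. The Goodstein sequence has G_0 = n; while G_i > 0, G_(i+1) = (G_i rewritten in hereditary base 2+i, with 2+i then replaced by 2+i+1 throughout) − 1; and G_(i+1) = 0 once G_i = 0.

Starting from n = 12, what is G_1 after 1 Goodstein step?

107

base 2: 12 = 2^(2 + 1) + 2^2; at 3: 3^(3 + 1) + 3^3 = 108; next = 107
base 3: 107 = 3^(3 + 1) + 2·3^2 + 2·3 + 2; at 4: 4^(4 + 1) + 2·4^2 + 2·4 + 2 = 1066; next = 1065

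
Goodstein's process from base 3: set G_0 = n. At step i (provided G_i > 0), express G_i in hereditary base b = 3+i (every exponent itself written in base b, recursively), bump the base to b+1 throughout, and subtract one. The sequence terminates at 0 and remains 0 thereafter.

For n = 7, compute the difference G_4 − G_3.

i=0: 7 = 2·3 + 1 (b=3); 3→4: 2·4 + 1 = 9; 9−1 = 8
i=1: 8 = 2·4 (b=4); 4→5: 2·5 = 10; 10−1 = 9
i=2: 9 = 5 + 4 (b=5); 5→6: 6 + 4 = 10; 10−1 = 9
i=3: 9 = 6 + 3 (b=6); 6→7: 7 + 3 = 10; 10−1 = 9

0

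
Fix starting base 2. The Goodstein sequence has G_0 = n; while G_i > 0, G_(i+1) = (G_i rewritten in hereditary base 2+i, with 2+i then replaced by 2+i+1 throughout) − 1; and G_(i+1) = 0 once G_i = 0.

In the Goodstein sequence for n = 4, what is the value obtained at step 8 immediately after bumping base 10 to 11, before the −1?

254

G_0=4  [base 2] 2^2  →[2↦3]→  3^3 = 27  −1 ⇒ G_1=26
G_1=26  [base 3] 2·3^2 + 2·3 + 2  →[3↦4]→  2·4^2 + 2·4 + 2 = 42  −1 ⇒ G_2=41
G_2=41  [base 4] 2·4^2 + 2·4 + 1  →[4↦5]→  2·5^2 + 2·5 + 1 = 61  −1 ⇒ G_3=60
G_3=60  [base 5] 2·5^2 + 2·5  →[5↦6]→  2·6^2 + 2·6 = 84  −1 ⇒ G_4=83
G_4=83  [base 6] 2·6^2 + 6 + 5  →[6↦7]→  2·7^2 + 7 + 5 = 110  −1 ⇒ G_5=109
G_5=109  [base 7] 2·7^2 + 7 + 4  →[7↦8]→  2·8^2 + 8 + 4 = 140  −1 ⇒ G_6=139
G_6=139  [base 8] 2·8^2 + 8 + 3  →[8↦9]→  2·9^2 + 9 + 3 = 174  −1 ⇒ G_7=173
G_7=173  [base 9] 2·9^2 + 9 + 2  →[9↦10]→  2·10^2 + 10 + 2 = 212  −1 ⇒ G_8=211
G_8=211  [base 10] 2·10^2 + 10 + 1  →[10↦11]→  2·11^2 + 11 + 1 = 254  −1 ⇒ G_9=253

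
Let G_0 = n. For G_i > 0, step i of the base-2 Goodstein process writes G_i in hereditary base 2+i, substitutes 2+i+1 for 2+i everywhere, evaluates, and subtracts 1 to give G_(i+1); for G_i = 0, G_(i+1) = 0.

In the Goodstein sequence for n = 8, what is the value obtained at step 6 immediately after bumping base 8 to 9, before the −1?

8 —HB2→ 2^(2 + 1) —bump→ 3^(3 + 1) = 81 —(−1)→ 80
80 —HB3→ 2·3^3 + 2·3^2 + 2·3 + 2 —bump→ 2·4^4 + 2·4^2 + 2·4 + 2 = 554 —(−1)→ 553
553 —HB4→ 2·4^4 + 2·4^2 + 2·4 + 1 —bump→ 2·5^5 + 2·5^2 + 2·5 + 1 = 6311 —(−1)→ 6310
6310 —HB5→ 2·5^5 + 2·5^2 + 2·5 —bump→ 2·6^6 + 2·6^2 + 2·6 = 93396 —(−1)→ 93395
93395 —HB6→ 2·6^6 + 2·6^2 + 6 + 5 —bump→ 2·7^7 + 2·7^2 + 7 + 5 = 1647196 —(−1)→ 1647195
1647195 —HB7→ 2·7^7 + 2·7^2 + 7 + 4 —bump→ 2·8^8 + 2·8^2 + 8 + 4 = 33554572 —(−1)→ 33554571
33554571 —HB8→ 2·8^8 + 2·8^2 + 8 + 3 —bump→ 2·9^9 + 2·9^2 + 9 + 3 = 774841152 —(−1)→ 774841151

774841152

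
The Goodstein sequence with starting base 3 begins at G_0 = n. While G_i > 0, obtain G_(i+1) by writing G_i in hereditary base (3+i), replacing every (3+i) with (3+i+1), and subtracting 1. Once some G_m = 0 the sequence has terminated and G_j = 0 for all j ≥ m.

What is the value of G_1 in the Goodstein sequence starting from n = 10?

step 0: 10 = 3^2 + 1; sub 4 for 3: 4^2 + 1; = 17; G_1 = 17−1 = 16
step 1: 16 = 4^2; sub 5 for 4: 5^2; = 25; G_2 = 25−1 = 24

16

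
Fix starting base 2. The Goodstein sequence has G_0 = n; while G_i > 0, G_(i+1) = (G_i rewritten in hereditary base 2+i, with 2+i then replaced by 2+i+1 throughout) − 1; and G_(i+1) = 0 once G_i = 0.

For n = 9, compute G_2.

base 2: 9 = 2^(2 + 1) + 1; at 3: 3^(3 + 1) + 1 = 82; next = 81
base 3: 81 = 3^(3 + 1); at 4: 4^(4 + 1) = 1024; next = 1023

1023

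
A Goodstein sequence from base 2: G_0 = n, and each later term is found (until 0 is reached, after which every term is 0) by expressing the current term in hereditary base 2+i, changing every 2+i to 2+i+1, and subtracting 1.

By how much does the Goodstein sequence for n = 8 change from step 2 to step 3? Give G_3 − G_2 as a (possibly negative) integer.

5757

8 —HB2→ 2^(2 + 1) —bump→ 3^(3 + 1) = 81 —(−1)→ 80
80 —HB3→ 2·3^3 + 2·3^2 + 2·3 + 2 —bump→ 2·4^4 + 2·4^2 + 2·4 + 2 = 554 —(−1)→ 553
553 —HB4→ 2·4^4 + 2·4^2 + 2·4 + 1 —bump→ 2·5^5 + 2·5^2 + 2·5 + 1 = 6311 —(−1)→ 6310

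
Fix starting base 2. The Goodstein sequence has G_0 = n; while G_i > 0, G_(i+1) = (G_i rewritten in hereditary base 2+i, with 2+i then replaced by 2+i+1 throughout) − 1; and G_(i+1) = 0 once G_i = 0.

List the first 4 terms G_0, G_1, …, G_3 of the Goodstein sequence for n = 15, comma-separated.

15, 111, 1283, 18752

G_0=15  [base 2] 2^(2 + 1) + 2^2 + 2 + 1  →[2↦3]→  3^(3 + 1) + 3^3 + 3 + 1 = 112  −1 ⇒ G_1=111
G_1=111  [base 3] 3^(3 + 1) + 3^3 + 3  →[3↦4]→  4^(4 + 1) + 4^4 + 4 = 1284  −1 ⇒ G_2=1283
G_2=1283  [base 4] 4^(4 + 1) + 4^4 + 3  →[4↦5]→  5^(5 + 1) + 5^5 + 3 = 18753  −1 ⇒ G_3=18752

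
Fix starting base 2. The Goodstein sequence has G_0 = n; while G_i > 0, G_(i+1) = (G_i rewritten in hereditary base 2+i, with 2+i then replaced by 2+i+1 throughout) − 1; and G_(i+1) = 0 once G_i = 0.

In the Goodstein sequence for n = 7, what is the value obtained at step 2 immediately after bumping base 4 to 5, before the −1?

G_0=7  [base 2] 2^2 + 2 + 1  →[2↦3]→  3^3 + 3 + 1 = 31  −1 ⇒ G_1=30
G_1=30  [base 3] 3^3 + 3  →[3↦4]→  4^4 + 4 = 260  −1 ⇒ G_2=259
G_2=259  [base 4] 4^4 + 3  →[4↦5]→  5^5 + 3 = 3128  −1 ⇒ G_3=3127

3128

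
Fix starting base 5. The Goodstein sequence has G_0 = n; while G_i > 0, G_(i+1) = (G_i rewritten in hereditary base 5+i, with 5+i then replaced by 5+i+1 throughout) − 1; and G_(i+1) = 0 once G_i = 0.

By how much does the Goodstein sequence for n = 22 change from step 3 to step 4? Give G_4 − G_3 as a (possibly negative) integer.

G_0=22  [base 5] 4·5 + 2  →[5↦6]→  4·6 + 2 = 26  −1 ⇒ G_1=25
G_1=25  [base 6] 4·6 + 1  →[6↦7]→  4·7 + 1 = 29  −1 ⇒ G_2=28
G_2=28  [base 7] 4·7  →[7↦8]→  4·8 = 32  −1 ⇒ G_3=31
G_3=31  [base 8] 3·8 + 7  →[8↦9]→  3·9 + 7 = 34  −1 ⇒ G_4=33

2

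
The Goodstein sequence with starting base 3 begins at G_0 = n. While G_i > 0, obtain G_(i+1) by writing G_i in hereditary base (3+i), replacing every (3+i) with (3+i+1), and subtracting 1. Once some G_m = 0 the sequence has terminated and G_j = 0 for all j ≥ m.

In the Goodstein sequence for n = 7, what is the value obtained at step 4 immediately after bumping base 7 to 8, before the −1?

G_0 = 7. HB_3(7) = 2·3 + 1. Bump = 9. G_1 = 8.
G_1 = 8. HB_4(8) = 2·4. Bump = 10. G_2 = 9.
G_2 = 9. HB_5(9) = 5 + 4. Bump = 10. G_3 = 9.
G_3 = 9. HB_6(9) = 6 + 3. Bump = 10. G_4 = 9.
G_4 = 9. HB_7(9) = 7 + 2. Bump = 10. G_5 = 9.

10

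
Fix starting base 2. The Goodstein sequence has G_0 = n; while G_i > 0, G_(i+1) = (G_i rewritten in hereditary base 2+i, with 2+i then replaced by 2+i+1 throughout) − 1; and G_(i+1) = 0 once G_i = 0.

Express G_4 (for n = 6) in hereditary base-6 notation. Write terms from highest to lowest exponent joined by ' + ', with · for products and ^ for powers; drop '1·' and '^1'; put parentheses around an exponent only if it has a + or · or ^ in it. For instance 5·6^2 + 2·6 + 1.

5·6^5 + 5·6^4 + 5·6^3 + 5·6^2 + 5·6 + 5

G_0=6  [base 2] 2^2 + 2  →[2↦3]→  3^3 + 3 = 30  −1 ⇒ G_1=29
G_1=29  [base 3] 3^3 + 2  →[3↦4]→  4^4 + 2 = 258  −1 ⇒ G_2=257
G_2=257  [base 4] 4^4 + 1  →[4↦5]→  5^5 + 1 = 3126  −1 ⇒ G_3=3125
G_3=3125  [base 5] 5^5  →[5↦6]→  6^6 = 46656  −1 ⇒ G_4=46655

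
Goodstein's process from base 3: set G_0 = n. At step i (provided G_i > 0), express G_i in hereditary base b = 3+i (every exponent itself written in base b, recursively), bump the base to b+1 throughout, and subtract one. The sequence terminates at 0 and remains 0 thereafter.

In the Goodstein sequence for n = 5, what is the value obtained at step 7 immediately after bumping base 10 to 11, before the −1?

1

5 —HB3→ 3 + 2 —bump→ 4 + 2 = 6 —(−1)→ 5
5 —HB4→ 4 + 1 —bump→ 5 + 1 = 6 —(−1)→ 5
5 —HB5→ 5 —bump→ 6 = 6 —(−1)→ 5
5 —HB6→ 5 —bump→ 5 = 5 —(−1)→ 4
4 —HB7→ 4 —bump→ 4 = 4 —(−1)→ 3
3 —HB8→ 3 —bump→ 3 = 3 —(−1)→ 2
2 —HB9→ 2 —bump→ 2 = 2 —(−1)→ 1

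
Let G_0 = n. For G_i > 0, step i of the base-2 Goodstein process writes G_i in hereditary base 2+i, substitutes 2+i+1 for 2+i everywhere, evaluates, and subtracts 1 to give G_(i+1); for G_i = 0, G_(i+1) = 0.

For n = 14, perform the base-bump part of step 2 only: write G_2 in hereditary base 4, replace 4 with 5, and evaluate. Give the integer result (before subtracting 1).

G_0 = 14. HB_2(14) = 2^(2 + 1) + 2^2 + 2. Bump = 111. G_1 = 110.
G_1 = 110. HB_3(110) = 3^(3 + 1) + 3^3 + 2. Bump = 1282. G_2 = 1281.
G_2 = 1281. HB_4(1281) = 4^(4 + 1) + 4^4 + 1. Bump = 18751. G_3 = 18750.

18751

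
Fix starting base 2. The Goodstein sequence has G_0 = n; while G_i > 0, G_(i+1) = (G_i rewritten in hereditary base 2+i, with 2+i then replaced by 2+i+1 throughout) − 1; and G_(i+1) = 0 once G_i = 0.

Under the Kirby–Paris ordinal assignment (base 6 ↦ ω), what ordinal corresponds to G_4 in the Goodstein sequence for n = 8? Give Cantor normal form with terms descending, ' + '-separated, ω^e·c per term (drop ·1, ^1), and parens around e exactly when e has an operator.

G_0 = 8. HB_2(8) = 2^(2 + 1). Bump = 81. G_1 = 80.
G_1 = 80. HB_3(80) = 2·3^3 + 2·3^2 + 2·3 + 2. Bump = 554. G_2 = 553.
G_2 = 553. HB_4(553) = 2·4^4 + 2·4^2 + 2·4 + 1. Bump = 6311. G_3 = 6310.
G_3 = 6310. HB_5(6310) = 2·5^5 + 2·5^2 + 2·5. Bump = 93396. G_4 = 93395.
G_4 = 93395. HB_6(93395) = 2·6^6 + 2·6^2 + 6 + 5. Bump = 1647196. G_5 = 1647195.

ω^ω·2 + ω^2·2 + ω + 5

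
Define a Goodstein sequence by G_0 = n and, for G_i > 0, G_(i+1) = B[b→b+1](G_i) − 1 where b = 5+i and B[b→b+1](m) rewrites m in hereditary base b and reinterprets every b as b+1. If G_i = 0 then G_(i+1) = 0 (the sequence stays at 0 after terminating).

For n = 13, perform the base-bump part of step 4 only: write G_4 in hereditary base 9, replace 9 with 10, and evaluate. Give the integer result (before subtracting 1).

G_0=13  [base 5] 2·5 + 3  →[5↦6]→  2·6 + 3 = 15  −1 ⇒ G_1=14
G_1=14  [base 6] 2·6 + 2  →[6↦7]→  2·7 + 2 = 16  −1 ⇒ G_2=15
G_2=15  [base 7] 2·7 + 1  →[7↦8]→  2·8 + 1 = 17  −1 ⇒ G_3=16
G_3=16  [base 8] 2·8  →[8↦9]→  2·9 = 18  −1 ⇒ G_4=17
G_4=17  [base 9] 9 + 8  →[9↦10]→  10 + 8 = 18  −1 ⇒ G_5=17

18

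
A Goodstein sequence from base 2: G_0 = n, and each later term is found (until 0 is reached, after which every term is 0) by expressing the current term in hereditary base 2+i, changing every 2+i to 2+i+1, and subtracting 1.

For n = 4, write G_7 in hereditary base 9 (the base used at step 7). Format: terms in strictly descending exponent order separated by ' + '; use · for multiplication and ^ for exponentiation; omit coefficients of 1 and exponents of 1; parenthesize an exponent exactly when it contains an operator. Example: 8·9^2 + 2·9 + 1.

2·9^2 + 9 + 2

G_0=4  [base 2] 2^2  →[2↦3]→  3^3 = 27  −1 ⇒ G_1=26
G_1=26  [base 3] 2·3^2 + 2·3 + 2  →[3↦4]→  2·4^2 + 2·4 + 2 = 42  −1 ⇒ G_2=41
G_2=41  [base 4] 2·4^2 + 2·4 + 1  →[4↦5]→  2·5^2 + 2·5 + 1 = 61  −1 ⇒ G_3=60
G_3=60  [base 5] 2·5^2 + 2·5  →[5↦6]→  2·6^2 + 2·6 = 84  −1 ⇒ G_4=83
G_4=83  [base 6] 2·6^2 + 6 + 5  →[6↦7]→  2·7^2 + 7 + 5 = 110  −1 ⇒ G_5=109
G_5=109  [base 7] 2·7^2 + 7 + 4  →[7↦8]→  2·8^2 + 8 + 4 = 140  −1 ⇒ G_6=139
G_6=139  [base 8] 2·8^2 + 8 + 3  →[8↦9]→  2·9^2 + 9 + 3 = 174  −1 ⇒ G_7=173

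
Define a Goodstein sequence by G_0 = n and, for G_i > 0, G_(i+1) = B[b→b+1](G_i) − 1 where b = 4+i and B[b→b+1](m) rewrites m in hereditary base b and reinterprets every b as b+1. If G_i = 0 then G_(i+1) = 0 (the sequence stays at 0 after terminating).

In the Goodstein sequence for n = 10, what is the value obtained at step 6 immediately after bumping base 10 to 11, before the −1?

14

i=0: 10 = 2·4 + 2 (b=4); 4→5: 2·5 + 2 = 12; 12−1 = 11
i=1: 11 = 2·5 + 1 (b=5); 5→6: 2·6 + 1 = 13; 13−1 = 12
i=2: 12 = 2·6 (b=6); 6→7: 2·7 = 14; 14−1 = 13
i=3: 13 = 7 + 6 (b=7); 7→8: 8 + 6 = 14; 14−1 = 13
i=4: 13 = 8 + 5 (b=8); 8→9: 9 + 5 = 14; 14−1 = 13
i=5: 13 = 9 + 4 (b=9); 9→10: 10 + 4 = 14; 14−1 = 13
i=6: 13 = 10 + 3 (b=10); 10→11: 11 + 3 = 14; 14−1 = 13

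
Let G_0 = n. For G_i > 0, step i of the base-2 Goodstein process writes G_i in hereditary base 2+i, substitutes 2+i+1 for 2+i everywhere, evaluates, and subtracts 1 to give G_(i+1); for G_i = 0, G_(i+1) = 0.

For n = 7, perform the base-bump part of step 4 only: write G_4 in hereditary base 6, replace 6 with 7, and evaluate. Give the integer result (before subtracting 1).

823544

G_0 = 7. HB_2(7) = 2^2 + 2 + 1. Bump = 31. G_1 = 30.
G_1 = 30. HB_3(30) = 3^3 + 3. Bump = 260. G_2 = 259.
G_2 = 259. HB_4(259) = 4^4 + 3. Bump = 3128. G_3 = 3127.
G_3 = 3127. HB_5(3127) = 5^5 + 2. Bump = 46658. G_4 = 46657.
G_4 = 46657. HB_6(46657) = 6^6 + 1. Bump = 823544. G_5 = 823543.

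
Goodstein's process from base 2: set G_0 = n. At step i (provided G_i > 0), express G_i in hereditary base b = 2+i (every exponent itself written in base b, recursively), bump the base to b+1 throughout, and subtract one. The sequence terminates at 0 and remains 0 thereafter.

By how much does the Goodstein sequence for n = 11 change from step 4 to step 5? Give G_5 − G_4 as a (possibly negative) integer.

5484864

(0) 11|_2 = 2^(2 + 1) + 2 + 1 ↦ 3^(3 + 1) + 3 + 1|_3 = 85 ⇒ 84
(1) 84|_3 = 3^(3 + 1) + 3 ↦ 4^(4 + 1) + 4|_4 = 1028 ⇒ 1027
(2) 1027|_4 = 4^(4 + 1) + 3 ↦ 5^(5 + 1) + 3|_5 = 15628 ⇒ 15627
(3) 15627|_5 = 5^(5 + 1) + 2 ↦ 6^(6 + 1) + 2|_6 = 279938 ⇒ 279937
(4) 279937|_6 = 6^(6 + 1) + 1 ↦ 7^(7 + 1) + 1|_7 = 5764802 ⇒ 5764801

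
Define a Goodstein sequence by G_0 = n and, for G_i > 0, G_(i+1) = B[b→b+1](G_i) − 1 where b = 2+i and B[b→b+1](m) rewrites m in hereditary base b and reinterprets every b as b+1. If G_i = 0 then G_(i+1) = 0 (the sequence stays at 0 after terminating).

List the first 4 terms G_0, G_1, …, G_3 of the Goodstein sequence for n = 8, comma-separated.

8, 80, 553, 6310

i=0: 8 = 2^(2 + 1) (b=2); 2→3: 3^(3 + 1) = 81; 81−1 = 80
i=1: 80 = 2·3^3 + 2·3^2 + 2·3 + 2 (b=3); 3→4: 2·4^4 + 2·4^2 + 2·4 + 2 = 554; 554−1 = 553
i=2: 553 = 2·4^4 + 2·4^2 + 2·4 + 1 (b=4); 4→5: 2·5^5 + 2·5^2 + 2·5 + 1 = 6311; 6311−1 = 6310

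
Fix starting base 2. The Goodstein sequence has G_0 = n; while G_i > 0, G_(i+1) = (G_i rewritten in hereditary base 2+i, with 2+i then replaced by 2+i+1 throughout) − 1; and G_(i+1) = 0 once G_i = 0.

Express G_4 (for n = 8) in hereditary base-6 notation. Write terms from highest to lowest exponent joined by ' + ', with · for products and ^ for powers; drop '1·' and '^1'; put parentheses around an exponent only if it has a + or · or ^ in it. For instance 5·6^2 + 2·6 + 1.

[0] 8 ≡ 2^(2 + 1) (base 2). Lift 3: 81. −1: 80.
[1] 80 ≡ 2·3^3 + 2·3^2 + 2·3 + 2 (base 3). Lift 4: 554. −1: 553.
[2] 553 ≡ 2·4^4 + 2·4^2 + 2·4 + 1 (base 4). Lift 5: 6311. −1: 6310.
[3] 6310 ≡ 2·5^5 + 2·5^2 + 2·5 (base 5). Lift 6: 93396. −1: 93395.
[4] 93395 ≡ 2·6^6 + 2·6^2 + 6 + 5 (base 6). Lift 7: 1647196. −1: 1647195.

2·6^6 + 2·6^2 + 6 + 5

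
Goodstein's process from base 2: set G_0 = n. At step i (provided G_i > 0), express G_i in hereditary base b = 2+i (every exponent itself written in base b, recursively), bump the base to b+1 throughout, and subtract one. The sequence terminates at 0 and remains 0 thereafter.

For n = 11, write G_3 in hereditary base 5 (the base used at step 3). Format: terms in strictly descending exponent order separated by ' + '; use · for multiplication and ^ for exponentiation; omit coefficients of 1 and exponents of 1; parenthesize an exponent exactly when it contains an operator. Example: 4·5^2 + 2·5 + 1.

5^(5 + 1) + 2

11 —HB2→ 2^(2 + 1) + 2 + 1 —bump→ 3^(3 + 1) + 3 + 1 = 85 —(−1)→ 84
84 —HB3→ 3^(3 + 1) + 3 —bump→ 4^(4 + 1) + 4 = 1028 —(−1)→ 1027
1027 —HB4→ 4^(4 + 1) + 3 —bump→ 5^(5 + 1) + 3 = 15628 —(−1)→ 15627
15627 —HB5→ 5^(5 + 1) + 2 —bump→ 6^(6 + 1) + 2 = 279938 —(−1)→ 279937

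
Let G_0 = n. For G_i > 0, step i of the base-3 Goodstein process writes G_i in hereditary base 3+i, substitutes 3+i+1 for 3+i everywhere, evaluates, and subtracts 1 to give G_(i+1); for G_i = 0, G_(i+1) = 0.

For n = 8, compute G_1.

9

base 3: 8 = 2·3 + 2; at 4: 2·4 + 2 = 10; next = 9
base 4: 9 = 2·4 + 1; at 5: 2·5 + 1 = 11; next = 10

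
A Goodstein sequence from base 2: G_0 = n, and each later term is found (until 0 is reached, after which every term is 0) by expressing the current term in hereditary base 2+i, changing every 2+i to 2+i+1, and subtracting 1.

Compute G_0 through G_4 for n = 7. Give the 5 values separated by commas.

7, 30, 259, 3127, 46657

step 0: 7 = 2^2 + 2 + 1; sub 3 for 2: 3^3 + 3 + 1; = 31; G_1 = 31−1 = 30
step 1: 30 = 3^3 + 3; sub 4 for 3: 4^4 + 4; = 260; G_2 = 260−1 = 259
step 2: 259 = 4^4 + 3; sub 5 for 4: 5^5 + 3; = 3128; G_3 = 3128−1 = 3127
step 3: 3127 = 5^5 + 2; sub 6 for 5: 6^6 + 2; = 46658; G_4 = 46658−1 = 46657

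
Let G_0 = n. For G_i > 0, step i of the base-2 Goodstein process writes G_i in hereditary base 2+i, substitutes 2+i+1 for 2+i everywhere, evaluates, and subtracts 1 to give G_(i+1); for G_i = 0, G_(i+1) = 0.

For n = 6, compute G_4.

i=0: 6 = 2^2 + 2 (b=2); 2→3: 3^3 + 3 = 30; 30−1 = 29
i=1: 29 = 3^3 + 2 (b=3); 3→4: 4^4 + 2 = 258; 258−1 = 257
i=2: 257 = 4^4 + 1 (b=4); 4→5: 5^5 + 1 = 3126; 3126−1 = 3125
i=3: 3125 = 5^5 (b=5); 5→6: 6^6 = 46656; 46656−1 = 46655
i=4: 46655 = 5·6^5 + 5·6^4 + 5·6^3 + 5·6^2 + 5·6 + 5 (b=6); 6→7: 5·7^5 + 5·7^4 + 5·7^3 + 5·7^2 + 5·7 + 5 = 98040; 98040−1 = 98039

46655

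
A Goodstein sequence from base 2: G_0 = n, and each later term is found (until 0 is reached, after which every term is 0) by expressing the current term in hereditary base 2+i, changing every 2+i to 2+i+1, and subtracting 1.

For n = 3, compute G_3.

[0] 3 ≡ 2 + 1 (base 2). Lift 3: 4. −1: 3.
[1] 3 ≡ 3 (base 3). Lift 4: 4. −1: 3.
[2] 3 ≡ 3 (base 4). Lift 5: 3. −1: 2.
[3] 2 ≡ 2 (base 5). Lift 6: 2. −1: 1.

2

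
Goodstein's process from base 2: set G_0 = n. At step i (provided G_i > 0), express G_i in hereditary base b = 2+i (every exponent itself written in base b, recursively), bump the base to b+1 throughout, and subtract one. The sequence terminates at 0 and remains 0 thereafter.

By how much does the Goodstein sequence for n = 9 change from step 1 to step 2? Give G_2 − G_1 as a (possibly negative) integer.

942

[0] 9 ≡ 2^(2 + 1) + 1 (base 2). Lift 3: 82. −1: 81.
[1] 81 ≡ 3^(3 + 1) (base 3). Lift 4: 1024. −1: 1023.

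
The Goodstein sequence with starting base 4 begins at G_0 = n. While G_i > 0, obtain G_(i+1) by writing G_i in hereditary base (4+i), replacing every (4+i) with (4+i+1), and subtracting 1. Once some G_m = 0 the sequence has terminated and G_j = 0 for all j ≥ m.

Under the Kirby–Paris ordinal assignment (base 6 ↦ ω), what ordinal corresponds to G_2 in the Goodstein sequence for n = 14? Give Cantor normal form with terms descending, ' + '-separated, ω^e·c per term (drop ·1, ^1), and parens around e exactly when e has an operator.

ω·3

step 0: 14 = 3·4 + 2; sub 5 for 4: 3·5 + 2; = 17; G_1 = 17−1 = 16
step 1: 16 = 3·5 + 1; sub 6 for 5: 3·6 + 1; = 19; G_2 = 19−1 = 18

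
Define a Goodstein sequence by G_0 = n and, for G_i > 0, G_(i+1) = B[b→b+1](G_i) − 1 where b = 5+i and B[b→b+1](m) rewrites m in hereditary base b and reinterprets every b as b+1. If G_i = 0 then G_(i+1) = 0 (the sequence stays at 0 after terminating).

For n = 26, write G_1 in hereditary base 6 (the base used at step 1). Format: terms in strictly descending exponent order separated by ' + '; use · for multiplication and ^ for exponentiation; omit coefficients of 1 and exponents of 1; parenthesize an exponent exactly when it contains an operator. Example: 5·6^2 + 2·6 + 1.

6^2

G_0 = 26. HB_5(26) = 5^2 + 1. Bump = 37. G_1 = 36.
G_1 = 36. HB_6(36) = 6^2. Bump = 49. G_2 = 48.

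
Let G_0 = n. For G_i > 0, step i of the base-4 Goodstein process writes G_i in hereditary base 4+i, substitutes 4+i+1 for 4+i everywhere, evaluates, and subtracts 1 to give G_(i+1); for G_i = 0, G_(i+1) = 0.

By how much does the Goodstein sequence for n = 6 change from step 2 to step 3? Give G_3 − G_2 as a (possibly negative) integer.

[0] 6 ≡ 4 + 2 (base 4). Lift 5: 7. −1: 6.
[1] 6 ≡ 5 + 1 (base 5). Lift 6: 7. −1: 6.
[2] 6 ≡ 6 (base 6). Lift 7: 7. −1: 6.

0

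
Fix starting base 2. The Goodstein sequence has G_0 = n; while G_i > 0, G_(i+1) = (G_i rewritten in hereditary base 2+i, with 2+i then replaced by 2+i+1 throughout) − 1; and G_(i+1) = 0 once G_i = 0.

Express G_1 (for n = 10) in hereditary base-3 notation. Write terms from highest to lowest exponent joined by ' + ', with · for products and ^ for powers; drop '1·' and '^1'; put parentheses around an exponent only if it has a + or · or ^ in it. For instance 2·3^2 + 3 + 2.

3^(3 + 1) + 2

i=0: 10 = 2^(2 + 1) + 2 (b=2); 2→3: 3^(3 + 1) + 3 = 84; 84−1 = 83
i=1: 83 = 3^(3 + 1) + 2 (b=3); 3→4: 4^(4 + 1) + 2 = 1026; 1026−1 = 1025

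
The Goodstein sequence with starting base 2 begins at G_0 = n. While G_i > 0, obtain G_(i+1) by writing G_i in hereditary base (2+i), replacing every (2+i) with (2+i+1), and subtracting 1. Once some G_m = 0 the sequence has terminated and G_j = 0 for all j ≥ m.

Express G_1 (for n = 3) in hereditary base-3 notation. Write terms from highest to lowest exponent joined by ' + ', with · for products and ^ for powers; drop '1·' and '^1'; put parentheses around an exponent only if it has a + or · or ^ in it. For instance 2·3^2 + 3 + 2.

[0] 3 ≡ 2 + 1 (base 2). Lift 3: 4. −1: 3.
[1] 3 ≡ 3 (base 3). Lift 4: 4. −1: 3.

3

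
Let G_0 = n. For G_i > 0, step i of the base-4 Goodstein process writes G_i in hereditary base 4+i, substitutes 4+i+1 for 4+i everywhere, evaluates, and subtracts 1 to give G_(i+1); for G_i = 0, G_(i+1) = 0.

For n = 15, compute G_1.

i=0: 15 = 3·4 + 3 (b=4); 4→5: 3·5 + 3 = 18; 18−1 = 17
i=1: 17 = 3·5 + 2 (b=5); 5→6: 3·6 + 2 = 20; 20−1 = 19

17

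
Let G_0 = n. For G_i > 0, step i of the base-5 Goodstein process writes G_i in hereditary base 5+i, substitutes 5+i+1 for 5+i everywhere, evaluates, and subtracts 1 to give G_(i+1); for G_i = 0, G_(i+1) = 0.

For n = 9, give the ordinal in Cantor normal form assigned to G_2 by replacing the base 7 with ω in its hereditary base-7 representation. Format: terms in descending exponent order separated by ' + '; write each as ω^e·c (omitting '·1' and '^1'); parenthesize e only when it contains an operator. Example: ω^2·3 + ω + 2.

ω + 2

[0] 9 ≡ 5 + 4 (base 5). Lift 6: 10. −1: 9.
[1] 9 ≡ 6 + 3 (base 6). Lift 7: 10. −1: 9.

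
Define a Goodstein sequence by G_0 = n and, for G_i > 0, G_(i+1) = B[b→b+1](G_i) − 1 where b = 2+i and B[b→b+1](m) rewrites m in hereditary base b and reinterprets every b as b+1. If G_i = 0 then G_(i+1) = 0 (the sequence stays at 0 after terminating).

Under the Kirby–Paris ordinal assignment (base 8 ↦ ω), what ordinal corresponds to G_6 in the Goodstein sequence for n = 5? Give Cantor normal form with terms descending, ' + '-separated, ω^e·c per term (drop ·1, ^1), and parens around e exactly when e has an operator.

G_0 = 5. HB_2(5) = 2^2 + 1. Bump = 28. G_1 = 27.
G_1 = 27. HB_3(27) = 3^3. Bump = 256. G_2 = 255.
G_2 = 255. HB_4(255) = 3·4^3 + 3·4^2 + 3·4 + 3. Bump = 468. G_3 = 467.
G_3 = 467. HB_5(467) = 3·5^3 + 3·5^2 + 3·5 + 2. Bump = 776. G_4 = 775.
G_4 = 775. HB_6(775) = 3·6^3 + 3·6^2 + 3·6 + 1. Bump = 1198. G_5 = 1197.
G_5 = 1197. HB_7(1197) = 3·7^3 + 3·7^2 + 3·7. Bump = 1752. G_6 = 1751.
G_6 = 1751. HB_8(1751) = 3·8^3 + 3·8^2 + 2·8 + 7. Bump = 2455. G_7 = 2454.

ω^3·3 + ω^2·3 + ω·2 + 7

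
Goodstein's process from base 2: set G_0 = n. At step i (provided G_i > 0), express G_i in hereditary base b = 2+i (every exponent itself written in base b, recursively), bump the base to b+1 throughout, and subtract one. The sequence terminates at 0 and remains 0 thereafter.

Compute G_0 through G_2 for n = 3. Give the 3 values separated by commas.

3, 3, 3

3 —HB2→ 2 + 1 —bump→ 3 + 1 = 4 —(−1)→ 3
3 —HB3→ 3 —bump→ 4 = 4 —(−1)→ 3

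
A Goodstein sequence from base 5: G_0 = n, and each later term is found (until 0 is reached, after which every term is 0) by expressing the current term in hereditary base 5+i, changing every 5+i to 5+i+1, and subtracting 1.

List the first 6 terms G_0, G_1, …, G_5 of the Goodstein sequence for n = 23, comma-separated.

base 5: 23 = 4·5 + 3; at 6: 4·6 + 3 = 27; next = 26
base 6: 26 = 4·6 + 2; at 7: 4·7 + 2 = 30; next = 29
base 7: 29 = 4·7 + 1; at 8: 4·8 + 1 = 33; next = 32
base 8: 32 = 4·8; at 9: 4·9 = 36; next = 35
base 9: 35 = 3·9 + 8; at 10: 3·10 + 8 = 38; next = 37

23, 26, 29, 32, 35, 37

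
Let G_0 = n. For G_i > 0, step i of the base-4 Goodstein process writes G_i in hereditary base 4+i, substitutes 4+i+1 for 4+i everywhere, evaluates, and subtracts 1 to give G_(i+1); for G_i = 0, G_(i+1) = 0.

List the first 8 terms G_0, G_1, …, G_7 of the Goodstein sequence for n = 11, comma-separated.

11, 12, 13, 14, 15, 15, 15, 15

base 4: 11 = 2·4 + 3; at 5: 2·5 + 3 = 13; next = 12
base 5: 12 = 2·5 + 2; at 6: 2·6 + 2 = 14; next = 13
base 6: 13 = 2·6 + 1; at 7: 2·7 + 1 = 15; next = 14
base 7: 14 = 2·7; at 8: 2·8 = 16; next = 15
base 8: 15 = 8 + 7; at 9: 9 + 7 = 16; next = 15
base 9: 15 = 9 + 6; at 10: 10 + 6 = 16; next = 15
base 10: 15 = 10 + 5; at 11: 11 + 5 = 16; next = 15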